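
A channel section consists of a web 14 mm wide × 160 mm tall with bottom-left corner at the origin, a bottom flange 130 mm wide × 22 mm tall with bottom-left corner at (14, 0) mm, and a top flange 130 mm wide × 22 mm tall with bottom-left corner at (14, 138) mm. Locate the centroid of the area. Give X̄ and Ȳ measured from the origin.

Part | A | x̄ᵢ | ȳᵢ | A·x̄ᵢ | A·ȳᵢ
web | 2240.00 | 7.00 | 80.00 | 15680.00 | 179200.00
bottom flange | 2860.00 | 79.00 | 11.00 | 225940.00 | 31460.00
top flange | 2860.00 | 79.00 | 149.00 | 225940.00 | 426140.00
Σ | 7960.00 |  |  | 467560.00 | 636800.00
X̄ = 467560.00 / 7960.00 = 58.74 mm
Ȳ = 636800.00 / 7960.00 = 80.00 mm

X̄ = 58.74 mm, Ȳ = 80.00 mm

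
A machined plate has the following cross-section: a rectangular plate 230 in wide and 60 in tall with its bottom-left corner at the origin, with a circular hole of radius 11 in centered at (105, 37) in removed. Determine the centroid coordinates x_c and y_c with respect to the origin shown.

Part | A | x̄ᵢ | ȳᵢ | A·x̄ᵢ | A·ȳᵢ
plate | 13800.00 | 115.00 | 30.00 | 1587000.00 | 414000.00
hole | -380.13 | 105.00 | 37.00 | -39913.93 | -14064.91
Σ | 13419.87 |  |  | 1547086.07 | 399935.09
x_c = 1547086.07 / 13419.87 = 115.28 in
y_c = 399935.09 / 13419.87 = 29.80 in

x_c = 115.28 in, y_c = 29.80 in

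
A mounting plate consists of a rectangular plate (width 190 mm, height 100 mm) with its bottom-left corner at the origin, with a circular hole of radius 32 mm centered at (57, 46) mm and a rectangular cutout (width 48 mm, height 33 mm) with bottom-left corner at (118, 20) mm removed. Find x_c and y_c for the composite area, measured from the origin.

x_c = 98.37 mm, y_c = 52.41 mm

Part | A | x̄ᵢ | ȳᵢ | A·x̄ᵢ | A·ȳᵢ
plate | 19000.00 | 95.00 | 50.00 | 1805000.00 | 950000.00
hole 1 | -3216.99 | 57.00 | 46.00 | -183368.48 | -147981.58
hole 2 | -1584.00 | 142.00 | 36.50 | -224928.00 | -57816.00
Σ | 14199.01 |  |  | 1396703.52 | 744202.42
x_c = 1396703.52 / 14199.01 = 98.37 mm
y_c = 744202.42 / 14199.01 = 52.41 mm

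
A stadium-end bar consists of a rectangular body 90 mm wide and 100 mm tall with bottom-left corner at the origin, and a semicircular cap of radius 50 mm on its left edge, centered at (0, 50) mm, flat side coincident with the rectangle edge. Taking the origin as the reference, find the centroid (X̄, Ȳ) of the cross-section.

X̄ = 24.88 mm, Ȳ = 50.00 mm

rectangular body: A = 90 × 100 = 9000.00, centroid at (45.00, 50.00).
semicircular end: A = ½π·50² = 3926.99, centroid at (-21.22, 50.00).
ΣA = 12926.99 mm², ΣAX̄ = 321666.67 mm³, ΣAȲ = 646349.54 mm³.
X̄ = 321666.67/12926.99 = 24.88 mm; Ȳ = 646349.54/12926.99 = 50.00 mm.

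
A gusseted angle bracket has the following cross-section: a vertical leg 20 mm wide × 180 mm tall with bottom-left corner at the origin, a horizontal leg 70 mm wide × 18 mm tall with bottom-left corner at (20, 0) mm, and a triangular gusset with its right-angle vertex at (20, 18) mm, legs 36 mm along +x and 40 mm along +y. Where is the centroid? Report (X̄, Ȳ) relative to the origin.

X̄ = 23.00 mm, Ȳ = 64.14 mm

vertical leg: A = 20 × 180 = 3600.00, centroid at (10.00, 90.00).
horizontal leg: A = 70 × 18 = 1260.00, centroid at (55.00, 9.00).
gusset: A = ½·36·40 = 720.00, centroid at (32.00, 31.33).
ΣA = 5580.00 mm², ΣAX̄ = 128340.00 mm³, ΣAȲ = 357900.00 mm³.
X̄ = 128340.00/5580.00 = 23.00 mm; Ȳ = 357900.00/5580.00 = 64.14 mm.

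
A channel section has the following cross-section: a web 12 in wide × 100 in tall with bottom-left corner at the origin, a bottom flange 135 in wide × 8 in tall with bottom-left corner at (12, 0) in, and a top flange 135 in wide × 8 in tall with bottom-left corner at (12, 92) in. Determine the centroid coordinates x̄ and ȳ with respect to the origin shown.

Part | A | x̄ᵢ | ȳᵢ | A·x̄ᵢ | A·ȳᵢ
web | 1200.00 | 6.00 | 50.00 | 7200.00 | 60000.00
bottom flange | 1080.00 | 79.50 | 4.00 | 85860.00 | 4320.00
top flange | 1080.00 | 79.50 | 96.00 | 85860.00 | 103680.00
Σ | 3360.00 |  |  | 178920.00 | 168000.00
x̄ = 178920.00 / 3360.00 = 53.25 in
ȳ = 168000.00 / 3360.00 = 50.00 in

x̄ = 53.25 in, ȳ = 50.00 in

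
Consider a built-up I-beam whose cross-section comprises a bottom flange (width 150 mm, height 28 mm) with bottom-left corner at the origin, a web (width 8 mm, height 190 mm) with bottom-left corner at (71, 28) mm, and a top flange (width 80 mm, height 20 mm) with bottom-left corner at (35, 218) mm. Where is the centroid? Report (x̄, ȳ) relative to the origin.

x̄ = 75.00 mm, ȳ = 83.41 mm

bottom flange: A = 150 × 28 = 4200.00, centroid at (75.00, 14.00).
web: A = 8 × 190 = 1520.00, centroid at (75.00, 123.00).
top flange: A = 80 × 20 = 1600.00, centroid at (75.00, 228.00).
ΣA = 7320.00 mm²
ΣAx̄ = (4200.00)(75.00) + (1520.00)(75.00) + (1600.00)(75.00) = 549000.00 mm³
ΣAȳ = (4200.00)(14.00) + (1520.00)(123.00) + (1600.00)(228.00) = 610560.00 mm³
x̄ = 549000.00 / 7320.00 = 75.00 mm
ȳ = 610560.00 / 7320.00 = 83.41 mm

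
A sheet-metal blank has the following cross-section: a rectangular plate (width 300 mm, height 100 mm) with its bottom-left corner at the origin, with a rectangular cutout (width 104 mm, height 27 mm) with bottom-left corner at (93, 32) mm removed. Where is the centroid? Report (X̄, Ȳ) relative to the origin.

Part | A | x̄ᵢ | ȳᵢ | A·x̄ᵢ | A·ȳᵢ
plate | 30000.00 | 150.00 | 50.00 | 4500000.00 | 1500000.00
hole | -2808.00 | 145.00 | 45.50 | -407160.00 | -127764.00
Σ | 27192.00 |  |  | 4092840.00 | 1372236.00
X̄ = 4092840.00 / 27192.00 = 150.52 mm
Ȳ = 1372236.00 / 27192.00 = 50.46 mm

X̄ = 150.52 mm, Ȳ = 50.46 mm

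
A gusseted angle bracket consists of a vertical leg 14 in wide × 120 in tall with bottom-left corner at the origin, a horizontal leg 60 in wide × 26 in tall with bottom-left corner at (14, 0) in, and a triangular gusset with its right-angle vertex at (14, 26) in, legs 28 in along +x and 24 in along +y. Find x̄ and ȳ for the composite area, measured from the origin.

x̄ = 24.68 in, ȳ = 37.05 in

vertical leg: A = 14 × 120 = 1680.00, centroid at (7.00, 60.00).
horizontal leg: A = 60 × 26 = 1560.00, centroid at (44.00, 13.00).
gusset: A = ½·28·24 = 336.00, centroid at (23.33, 34.00).
ΣA = 3576.00 in², ΣAx̄ = 88240.00 in³, ΣAȳ = 132504.00 in³.
x̄ = 88240.00/3576.00 = 24.68 in; ȳ = 132504.00/3576.00 = 37.05 in.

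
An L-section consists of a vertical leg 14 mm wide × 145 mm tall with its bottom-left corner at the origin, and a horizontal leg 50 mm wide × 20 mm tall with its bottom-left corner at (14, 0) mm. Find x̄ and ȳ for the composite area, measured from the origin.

x̄ = 17.56 mm, ȳ = 51.87 mm

vertical leg: A = 14 × 145 = 2030.00, centroid at (7.00, 72.50).
horizontal leg: A = 50 × 20 = 1000.00, centroid at (39.00, 10.00).
ΣA = 3030.00 mm²
ΣAx̄ = (2030.00)(7.00) + (1000.00)(39.00) = 53210.00 mm³
ΣAȳ = (2030.00)(72.50) + (1000.00)(10.00) = 157175.00 mm³
x̄ = 53210.00 / 3030.00 = 17.56 mm
ȳ = 157175.00 / 3030.00 = 51.87 mm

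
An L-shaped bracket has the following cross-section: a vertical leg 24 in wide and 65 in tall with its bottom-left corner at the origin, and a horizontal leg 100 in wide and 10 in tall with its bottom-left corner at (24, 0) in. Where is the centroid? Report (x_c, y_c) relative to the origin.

x_c = 36.22 in, y_c = 21.76 in

vertical leg: A = 24 × 65 = 1560.00, centroid at (12.00, 32.50).
horizontal leg: A = 100 × 10 = 1000.00, centroid at (74.00, 5.00).
ΣA = 2560.00 in²
ΣAx_c = (1560.00)(12.00) + (1000.00)(74.00) = 92720.00 in³
ΣAy_c = (1560.00)(32.50) + (1000.00)(5.00) = 55700.00 in³
x_c = 92720.00 / 2560.00 = 36.22 in
y_c = 55700.00 / 2560.00 = 21.76 in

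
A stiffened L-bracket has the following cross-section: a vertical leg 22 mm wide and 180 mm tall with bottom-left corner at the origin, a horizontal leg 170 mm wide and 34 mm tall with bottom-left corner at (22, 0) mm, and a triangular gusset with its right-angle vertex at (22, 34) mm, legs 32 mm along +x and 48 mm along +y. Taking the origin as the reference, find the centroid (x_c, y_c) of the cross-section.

x_c = 65.39 mm, y_c = 46.92 mm

vertical leg: A = 22 × 180 = 3960.00, centroid at (11.00, 90.00).
horizontal leg: A = 170 × 34 = 5780.00, centroid at (107.00, 17.00).
gusset: A = ½·32·48 = 768.00, centroid at (32.67, 50.00).
ΣA = 10508.00 mm²
ΣAx_c = (3960.00)(11.00) + (5780.00)(107.00) + (768.00)(32.67) = 687108.00 mm³
ΣAy_c = (3960.00)(90.00) + (5780.00)(17.00) + (768.00)(50.00) = 493060.00 mm³
x_c = 687108.00 / 10508.00 = 65.39 mm
y_c = 493060.00 / 10508.00 = 46.92 mm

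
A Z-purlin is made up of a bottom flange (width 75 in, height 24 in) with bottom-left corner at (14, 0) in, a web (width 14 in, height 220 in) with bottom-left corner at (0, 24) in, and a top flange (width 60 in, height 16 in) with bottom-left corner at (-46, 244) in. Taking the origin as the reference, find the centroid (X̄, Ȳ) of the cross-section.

bottom flange: A = 75 × 24 = 1800.00, centroid at (51.50, 12.00).
web: A = 14 × 220 = 3080.00, centroid at (7.00, 134.00).
top flange: A = 60 × 16 = 960.00, centroid at (-16.00, 252.00).
ΣA = 5840.00 in², ΣAX̄ = 98900.00 in³, ΣAȲ = 676240.00 in³.
X̄ = 98900.00/5840.00 = 16.93 in; Ȳ = 676240.00/5840.00 = 115.79 in.

X̄ = 16.93 in, Ȳ = 115.79 in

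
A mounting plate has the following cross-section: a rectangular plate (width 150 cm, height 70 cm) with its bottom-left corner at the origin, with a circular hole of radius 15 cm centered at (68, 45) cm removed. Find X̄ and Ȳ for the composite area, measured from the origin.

plate: A = 150 × 70 = 10500.00, centroid at (75.00, 35.00).
hole: A = −π·15² = -706.86, centroid at (68.00, 45.00).
ΣA = 9793.14 cm², ΣAX̄ = 739433.63 cm³, ΣAȲ = 335691.37 cm³.
X̄ = 739433.63/9793.14 = 75.51 cm; Ȳ = 335691.37/9793.14 = 34.28 cm.

X̄ = 75.51 cm, Ȳ = 34.28 cm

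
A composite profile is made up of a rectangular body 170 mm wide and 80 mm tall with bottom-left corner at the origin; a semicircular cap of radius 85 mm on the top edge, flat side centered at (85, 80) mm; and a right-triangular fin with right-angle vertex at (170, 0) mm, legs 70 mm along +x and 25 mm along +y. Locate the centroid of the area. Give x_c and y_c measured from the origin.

x_c = 88.67 mm, y_c = 72.36 mm

rectangular body: A = 170 × 80 = 13600.00, centroid at (85.00, 40.00).
semicircular top: A = ½π·85² = 11349.00, centroid at (85.00, 116.08).
triangular fin: A = ½·70·25 = 875.00, centroid at (193.33, 8.33).
ΣA = 25824.00 mm², ΣAx_c = 2289831.96 mm³, ΣAy_c = 1868628.61 mm³.
x_c = 2289831.96/25824.00 = 88.67 mm; y_c = 1868628.61/25824.00 = 72.36 mm.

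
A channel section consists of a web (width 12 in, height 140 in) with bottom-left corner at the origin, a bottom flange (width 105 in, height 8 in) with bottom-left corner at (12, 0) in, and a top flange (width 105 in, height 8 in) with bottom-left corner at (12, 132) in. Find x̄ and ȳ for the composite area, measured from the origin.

x̄ = 35.25 in, ȳ = 70.00 in

web: A = 12 × 140 = 1680.00, centroid at (6.00, 70.00).
bottom flange: A = 105 × 8 = 840.00, centroid at (64.50, 4.00).
top flange: A = 105 × 8 = 840.00, centroid at (64.50, 136.00).
ΣA = 3360.00 in², ΣAx̄ = 118440.00 in³, ΣAȳ = 235200.00 in³.
x̄ = 118440.00/3360.00 = 35.25 in; ȳ = 235200.00/3360.00 = 70.00 in.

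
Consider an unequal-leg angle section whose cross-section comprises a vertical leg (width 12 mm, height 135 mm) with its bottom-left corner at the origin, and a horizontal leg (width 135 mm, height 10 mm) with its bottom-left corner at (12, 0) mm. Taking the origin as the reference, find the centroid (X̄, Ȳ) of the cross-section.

X̄ = 39.41 mm, Ȳ = 39.09 mm

vertical leg: A = 12 × 135 = 1620.00, centroid at (6.00, 67.50).
horizontal leg: A = 135 × 10 = 1350.00, centroid at (79.50, 5.00).
ΣA = 2970.00 mm²
ΣAX̄ = (1620.00)(6.00) + (1350.00)(79.50) = 117045.00 mm³
ΣAȲ = (1620.00)(67.50) + (1350.00)(5.00) = 116100.00 mm³
X̄ = 117045.00 / 2970.00 = 39.41 mm
Ȳ = 116100.00 / 2970.00 = 39.09 mm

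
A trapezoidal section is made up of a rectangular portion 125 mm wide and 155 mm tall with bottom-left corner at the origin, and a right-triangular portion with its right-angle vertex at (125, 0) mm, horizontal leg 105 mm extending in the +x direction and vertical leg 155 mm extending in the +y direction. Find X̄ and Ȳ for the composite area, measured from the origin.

rectangular portion: A = 125 × 155 = 19375.00, centroid at (62.50, 77.50).
triangular portion: A = ½·105·155 = 8137.50, centroid at (160.00, 51.67).
ΣA = 27512.50 mm²
ΣAX̄ = (19375.00)(62.50) + (8137.50)(160.00) = 2512937.50 mm³
ΣAȲ = (19375.00)(77.50) + (8137.50)(51.67) = 1922000.00 mm³
X̄ = 2512937.50 / 27512.50 = 91.34 mm
Ȳ = 1922000.00 / 27512.50 = 69.86 mm

X̄ = 91.34 mm, Ȳ = 69.86 mm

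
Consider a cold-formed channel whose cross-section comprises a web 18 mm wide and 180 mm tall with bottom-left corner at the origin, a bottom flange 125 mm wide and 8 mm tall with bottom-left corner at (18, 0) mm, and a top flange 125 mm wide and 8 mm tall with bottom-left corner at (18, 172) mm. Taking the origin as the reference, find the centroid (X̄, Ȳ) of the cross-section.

X̄ = 36.29 mm, Ȳ = 90.00 mm

web: A = 18 × 180 = 3240.00, centroid at (9.00, 90.00).
bottom flange: A = 125 × 8 = 1000.00, centroid at (80.50, 4.00).
top flange: A = 125 × 8 = 1000.00, centroid at (80.50, 176.00).
ΣA = 5240.00 mm², ΣAX̄ = 190160.00 mm³, ΣAȲ = 471600.00 mm³.
X̄ = 190160.00/5240.00 = 36.29 mm; Ȳ = 471600.00/5240.00 = 90.00 mm.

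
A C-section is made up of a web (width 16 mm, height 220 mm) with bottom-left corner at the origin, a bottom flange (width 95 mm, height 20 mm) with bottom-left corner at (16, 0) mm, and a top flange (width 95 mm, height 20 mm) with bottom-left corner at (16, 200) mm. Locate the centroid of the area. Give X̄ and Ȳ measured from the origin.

Part | A | x̄ᵢ | ȳᵢ | A·x̄ᵢ | A·ȳᵢ
web | 3520.00 | 8.00 | 110.00 | 28160.00 | 387200.00
bottom flange | 1900.00 | 63.50 | 10.00 | 120650.00 | 19000.00
top flange | 1900.00 | 63.50 | 210.00 | 120650.00 | 399000.00
Σ | 7320.00 |  |  | 269460.00 | 805200.00
X̄ = 269460.00 / 7320.00 = 36.81 mm
Ȳ = 805200.00 / 7320.00 = 110.00 mm

X̄ = 36.81 mm, Ȳ = 110.00 mm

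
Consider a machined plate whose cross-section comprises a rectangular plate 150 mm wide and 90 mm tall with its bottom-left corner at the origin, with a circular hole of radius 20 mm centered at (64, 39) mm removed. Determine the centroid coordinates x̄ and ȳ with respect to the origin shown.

x̄ = 76.13 mm, ȳ = 45.62 mm

plate: A = 150 × 90 = 13500.00, centroid at (75.00, 45.00).
hole: A = −π·20² = -1256.64, centroid at (64.00, 39.00).
ΣA = 12243.36 mm²
ΣAx̄ = (13500.00)(75.00) + (-1256.64)(64.00) = 932075.23 mm³
ΣAȳ = (13500.00)(45.00) + (-1256.64)(39.00) = 558491.15 mm³
x̄ = 932075.23 / 12243.36 = 76.13 mm
ȳ = 558491.15 / 12243.36 = 45.62 mm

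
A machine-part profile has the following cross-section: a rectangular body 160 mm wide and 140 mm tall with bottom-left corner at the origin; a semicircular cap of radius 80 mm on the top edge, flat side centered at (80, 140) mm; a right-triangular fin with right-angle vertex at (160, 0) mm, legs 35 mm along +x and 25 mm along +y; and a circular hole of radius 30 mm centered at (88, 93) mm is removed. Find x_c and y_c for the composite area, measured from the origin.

rectangular body: A = 160 × 140 = 22400.00, centroid at (80.00, 70.00).
semicircular top: A = ½π·80² = 10053.10, centroid at (80.00, 173.95).
triangular fin: A = ½·35·25 = 437.50, centroid at (171.67, 8.33).
hole: A = −π·30² = -2827.43, centroid at (88.00, 93.00).
ΣA = 30063.16 mm², ΣAx_c = 2422537.75 mm³, ΣAy_c = 3057461.37 mm³.
x_c = 2422537.75/30063.16 = 80.58 mm; y_c = 3057461.37/30063.16 = 101.70 mm.

x_c = 80.58 mm, y_c = 101.70 mm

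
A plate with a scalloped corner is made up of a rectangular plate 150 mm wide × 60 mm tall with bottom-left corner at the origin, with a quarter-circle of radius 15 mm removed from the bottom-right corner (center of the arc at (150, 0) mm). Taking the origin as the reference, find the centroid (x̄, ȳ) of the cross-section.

plate: A = 150 × 60 = 9000.00, centroid at (75.00, 30.00).
removed quarter-circle: A = −¼π·15² = -176.71, centroid at (143.63, 6.37).
ΣA = 8823.29 mm², ΣAx̄ = 649617.81 mm³, ΣAȳ = 268875.00 mm³.
x̄ = 649617.81/8823.29 = 73.63 mm; ȳ = 268875.00/8823.29 = 30.47 mm.

x̄ = 73.63 mm, ȳ = 30.47 mm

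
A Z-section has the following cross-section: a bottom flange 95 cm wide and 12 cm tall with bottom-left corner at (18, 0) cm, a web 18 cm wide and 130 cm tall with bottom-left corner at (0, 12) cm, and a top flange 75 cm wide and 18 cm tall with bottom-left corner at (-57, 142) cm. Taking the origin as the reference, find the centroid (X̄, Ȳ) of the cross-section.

bottom flange: A = 95 × 12 = 1140.00, centroid at (65.50, 6.00).
web: A = 18 × 130 = 2340.00, centroid at (9.00, 77.00).
top flange: A = 75 × 18 = 1350.00, centroid at (-19.50, 151.00).
ΣA = 4830.00 cm², ΣAX̄ = 69405.00 cm³, ΣAȲ = 390870.00 cm³.
X̄ = 69405.00/4830.00 = 14.37 cm; Ȳ = 390870.00/4830.00 = 80.93 cm.

X̄ = 14.37 cm, Ȳ = 80.93 cm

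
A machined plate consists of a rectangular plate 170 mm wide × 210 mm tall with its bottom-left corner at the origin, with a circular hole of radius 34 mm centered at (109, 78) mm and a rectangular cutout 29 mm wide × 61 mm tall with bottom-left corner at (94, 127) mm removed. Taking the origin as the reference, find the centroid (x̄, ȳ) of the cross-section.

x̄ = 80.75 mm, ȳ = 105.17 mm

plate: A = 170 × 210 = 35700.00, centroid at (85.00, 105.00).
hole 1: A = −π·34² = -3631.68, centroid at (109.00, 78.00).
hole 2: A = −(29 × 61) = -1769.00, centroid at (108.50, 157.50).
ΣA = 30299.32 mm², ΣAx̄ = 2446710.26 mm³, ΣAȳ = 3186611.37 mm³.
x̄ = 2446710.26/30299.32 = 80.75 mm; ȳ = 3186611.37/30299.32 = 105.17 mm.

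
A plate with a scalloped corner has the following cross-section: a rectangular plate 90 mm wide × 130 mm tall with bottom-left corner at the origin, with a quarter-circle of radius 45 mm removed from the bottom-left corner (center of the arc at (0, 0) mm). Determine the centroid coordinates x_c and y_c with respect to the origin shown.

plate: A = 90 × 130 = 11700.00, centroid at (45.00, 65.00).
removed quarter-circle: A = −¼π·45² = -1590.43, centroid at (19.10, 19.10).
ΣA = 10109.57 mm²
ΣAx_c = (11700.00)(45.00) + (-1590.43)(19.10) = 496125.00 mm³
ΣAy_c = (11700.00)(65.00) + (-1590.43)(19.10) = 730125.00 mm³
x_c = 496125.00 / 10109.57 = 49.07 mm
y_c = 730125.00 / 10109.57 = 72.22 mm

x_c = 49.07 mm, y_c = 72.22 mm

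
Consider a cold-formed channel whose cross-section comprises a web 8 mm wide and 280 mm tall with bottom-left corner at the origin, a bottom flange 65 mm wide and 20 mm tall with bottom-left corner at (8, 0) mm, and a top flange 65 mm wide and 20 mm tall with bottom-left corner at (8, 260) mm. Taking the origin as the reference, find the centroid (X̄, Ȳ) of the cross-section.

web: A = 8 × 280 = 2240.00, centroid at (4.00, 140.00).
bottom flange: A = 65 × 20 = 1300.00, centroid at (40.50, 10.00).
top flange: A = 65 × 20 = 1300.00, centroid at (40.50, 270.00).
ΣA = 4840.00 mm²
ΣAX̄ = (2240.00)(4.00) + (1300.00)(40.50) + (1300.00)(40.50) = 114260.00 mm³
ΣAȲ = (2240.00)(140.00) + (1300.00)(10.00) + (1300.00)(270.00) = 677600.00 mm³
X̄ = 114260.00 / 4840.00 = 23.61 mm
Ȳ = 677600.00 / 4840.00 = 140.00 mm

X̄ = 23.61 mm, Ȳ = 140.00 mm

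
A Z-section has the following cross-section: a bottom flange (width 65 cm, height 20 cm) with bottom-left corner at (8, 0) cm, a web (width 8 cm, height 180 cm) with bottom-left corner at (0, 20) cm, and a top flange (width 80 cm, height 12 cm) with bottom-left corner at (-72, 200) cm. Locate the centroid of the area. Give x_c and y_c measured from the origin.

x_c = 7.48 cm, y_c = 99.77 cm

bottom flange: A = 65 × 20 = 1300.00, centroid at (40.50, 10.00).
web: A = 8 × 180 = 1440.00, centroid at (4.00, 110.00).
top flange: A = 80 × 12 = 960.00, centroid at (-32.00, 206.00).
ΣA = 3700.00 cm²
ΣAx_c = (1300.00)(40.50) + (1440.00)(4.00) + (960.00)(-32.00) = 27690.00 cm³
ΣAy_c = (1300.00)(10.00) + (1440.00)(110.00) + (960.00)(206.00) = 369160.00 cm³
x_c = 27690.00 / 3700.00 = 7.48 cm
y_c = 369160.00 / 3700.00 = 99.77 cm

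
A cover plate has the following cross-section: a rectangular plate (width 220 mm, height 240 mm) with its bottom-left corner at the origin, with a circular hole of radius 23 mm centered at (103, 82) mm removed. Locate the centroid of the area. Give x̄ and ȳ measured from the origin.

plate: A = 220 × 240 = 52800.00, centroid at (110.00, 120.00).
hole: A = −π·23² = -1661.90, centroid at (103.00, 82.00).
ΣA = 51138.10 mm²
ΣAx̄ = (52800.00)(110.00) + (-1661.90)(103.00) = 5636824.04 mm³
ΣAȳ = (52800.00)(120.00) + (-1661.90)(82.00) = 6199723.99 mm³
x̄ = 5636824.04 / 51138.10 = 110.23 mm
ȳ = 6199723.99 / 51138.10 = 121.23 mm

x̄ = 110.23 mm, ȳ = 121.23 mm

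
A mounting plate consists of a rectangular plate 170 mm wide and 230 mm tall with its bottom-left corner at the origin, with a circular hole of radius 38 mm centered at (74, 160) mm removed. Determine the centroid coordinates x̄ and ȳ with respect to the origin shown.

plate: A = 170 × 230 = 39100.00, centroid at (85.00, 115.00).
hole: A = −π·38² = -4536.46, centroid at (74.00, 160.00).
ΣA = 34563.54 mm², ΣAx̄ = 2987801.98 mm³, ΣAȳ = 3770666.43 mm³.
x̄ = 2987801.98/34563.54 = 86.44 mm; ȳ = 3770666.43/34563.54 = 109.09 mm.

x̄ = 86.44 mm, ȳ = 109.09 mm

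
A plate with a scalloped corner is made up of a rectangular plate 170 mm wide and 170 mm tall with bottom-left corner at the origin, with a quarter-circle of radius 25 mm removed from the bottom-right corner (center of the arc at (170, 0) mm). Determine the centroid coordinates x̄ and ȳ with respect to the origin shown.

x̄ = 83.71 mm, ȳ = 86.29 mm

plate: A = 170 × 170 = 28900.00, centroid at (85.00, 85.00).
removed quarter-circle: A = −¼π·25² = -490.87, centroid at (159.39, 10.61).
ΣA = 28409.13 mm², ΣAx̄ = 2378259.78 mm³, ΣAȳ = 2451291.67 mm³.
x̄ = 2378259.78/28409.13 = 83.71 mm; ȳ = 2451291.67/28409.13 = 86.29 mm.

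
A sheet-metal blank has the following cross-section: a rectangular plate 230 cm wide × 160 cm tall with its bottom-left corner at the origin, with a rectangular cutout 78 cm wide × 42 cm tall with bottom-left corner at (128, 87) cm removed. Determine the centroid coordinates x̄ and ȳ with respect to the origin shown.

x̄ = 109.92 cm, ȳ = 77.26 cm

plate: A = 230 × 160 = 36800.00, centroid at (115.00, 80.00).
hole: A = −(78 × 42) = -3276.00, centroid at (167.00, 108.00).
ΣA = 33524.00 cm², ΣAx̄ = 3684908.00 cm³, ΣAȳ = 2590192.00 cm³.
x̄ = 3684908.00/33524.00 = 109.92 cm; ȳ = 2590192.00/33524.00 = 77.26 cm.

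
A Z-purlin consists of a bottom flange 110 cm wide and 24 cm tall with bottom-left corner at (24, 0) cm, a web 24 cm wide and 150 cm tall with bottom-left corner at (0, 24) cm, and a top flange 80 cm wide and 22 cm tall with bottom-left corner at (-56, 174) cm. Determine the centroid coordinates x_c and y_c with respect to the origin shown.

x_c = 27.95 cm, y_c = 89.21 cm

bottom flange: A = 110 × 24 = 2640.00, centroid at (79.00, 12.00).
web: A = 24 × 150 = 3600.00, centroid at (12.00, 99.00).
top flange: A = 80 × 22 = 1760.00, centroid at (-16.00, 185.00).
ΣA = 8000.00 cm², ΣAx_c = 223600.00 cm³, ΣAy_c = 713680.00 cm³.
x_c = 223600.00/8000.00 = 27.95 cm; y_c = 713680.00/8000.00 = 89.21 cm.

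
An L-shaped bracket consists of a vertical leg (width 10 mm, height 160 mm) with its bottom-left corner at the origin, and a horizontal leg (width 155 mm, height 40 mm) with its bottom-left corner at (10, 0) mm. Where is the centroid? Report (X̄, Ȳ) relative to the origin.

X̄ = 70.58 mm, Ȳ = 32.31 mm

vertical leg: A = 10 × 160 = 1600.00, centroid at (5.00, 80.00).
horizontal leg: A = 155 × 40 = 6200.00, centroid at (87.50, 20.00).
ΣA = 7800.00 mm², ΣAX̄ = 550500.00 mm³, ΣAȲ = 252000.00 mm³.
X̄ = 550500.00/7800.00 = 70.58 mm; Ȳ = 252000.00/7800.00 = 32.31 mm.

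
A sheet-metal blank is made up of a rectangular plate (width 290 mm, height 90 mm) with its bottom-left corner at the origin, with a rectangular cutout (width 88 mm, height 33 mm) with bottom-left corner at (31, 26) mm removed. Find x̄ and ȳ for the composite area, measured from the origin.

x̄ = 153.76 mm, ȳ = 45.31 mm

plate: A = 290 × 90 = 26100.00, centroid at (145.00, 45.00).
hole: A = −(88 × 33) = -2904.00, centroid at (75.00, 42.50).
ΣA = 23196.00 mm²
ΣAx̄ = (26100.00)(145.00) + (-2904.00)(75.00) = 3566700.00 mm³
ΣAȳ = (26100.00)(45.00) + (-2904.00)(42.50) = 1051080.00 mm³
x̄ = 3566700.00 / 23196.00 = 153.76 mm
ȳ = 1051080.00 / 23196.00 = 45.31 mm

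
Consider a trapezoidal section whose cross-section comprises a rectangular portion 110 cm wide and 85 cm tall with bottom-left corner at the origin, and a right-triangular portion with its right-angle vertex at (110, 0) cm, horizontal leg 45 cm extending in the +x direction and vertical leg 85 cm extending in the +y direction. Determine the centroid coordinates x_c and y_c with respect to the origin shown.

rectangular portion: A = 110 × 85 = 9350.00, centroid at (55.00, 42.50).
triangular portion: A = ½·45·85 = 1912.50, centroid at (125.00, 28.33).
ΣA = 11262.50 cm², ΣAx_c = 753312.50 cm³, ΣAy_c = 451562.50 cm³.
x_c = 753312.50/11262.50 = 66.89 cm; y_c = 451562.50/11262.50 = 40.09 cm.

x_c = 66.89 cm, y_c = 40.09 cm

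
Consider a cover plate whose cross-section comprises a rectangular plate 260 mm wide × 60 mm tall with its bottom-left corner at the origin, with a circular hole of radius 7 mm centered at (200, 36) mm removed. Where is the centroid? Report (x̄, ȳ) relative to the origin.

plate: A = 260 × 60 = 15600.00, centroid at (130.00, 30.00).
hole: A = −π·7² = -153.94, centroid at (200.00, 36.00).
ΣA = 15446.06 mm²
ΣAx̄ = (15600.00)(130.00) + (-153.94)(200.00) = 1997212.39 mm³
ΣAȳ = (15600.00)(30.00) + (-153.94)(36.00) = 462458.23 mm³
x̄ = 1997212.39 / 15446.06 = 129.30 mm
ȳ = 462458.23 / 15446.06 = 29.94 mm

x̄ = 129.30 mm, ȳ = 29.94 mm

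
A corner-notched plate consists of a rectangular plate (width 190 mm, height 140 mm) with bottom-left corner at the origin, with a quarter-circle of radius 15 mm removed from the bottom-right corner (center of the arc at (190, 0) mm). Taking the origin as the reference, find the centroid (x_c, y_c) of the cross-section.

x_c = 94.41 mm, y_c = 70.43 mm

plate: A = 190 × 140 = 26600.00, centroid at (95.00, 70.00).
removed quarter-circle: A = −¼π·15² = -176.71, centroid at (183.63, 6.37).
ΣA = 26423.29 mm²
ΣAx_c = (26600.00)(95.00) + (-176.71)(183.63) = 2494549.23 mm³
ΣAy_c = (26600.00)(70.00) + (-176.71)(6.37) = 1860875.00 mm³
x_c = 2494549.23 / 26423.29 = 94.41 mm
y_c = 1860875.00 / 26423.29 = 70.43 mm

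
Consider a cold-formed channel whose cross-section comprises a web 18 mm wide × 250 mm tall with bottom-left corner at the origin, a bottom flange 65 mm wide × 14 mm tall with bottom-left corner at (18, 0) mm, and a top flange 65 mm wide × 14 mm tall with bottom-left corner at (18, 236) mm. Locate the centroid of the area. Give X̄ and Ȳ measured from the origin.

web: A = 18 × 250 = 4500.00, centroid at (9.00, 125.00).
bottom flange: A = 65 × 14 = 910.00, centroid at (50.50, 7.00).
top flange: A = 65 × 14 = 910.00, centroid at (50.50, 243.00).
ΣA = 6320.00 mm², ΣAX̄ = 132410.00 mm³, ΣAȲ = 790000.00 mm³.
X̄ = 132410.00/6320.00 = 20.95 mm; Ȳ = 790000.00/6320.00 = 125.00 mm.

X̄ = 20.95 mm, Ȳ = 125.00 mm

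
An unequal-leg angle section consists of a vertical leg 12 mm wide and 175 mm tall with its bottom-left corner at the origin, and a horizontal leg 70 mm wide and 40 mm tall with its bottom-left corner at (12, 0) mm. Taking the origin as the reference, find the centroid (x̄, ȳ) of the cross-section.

Part | A | x̄ᵢ | ȳᵢ | A·x̄ᵢ | A·ȳᵢ
vertical leg | 2100.00 | 6.00 | 87.50 | 12600.00 | 183750.00
horizontal leg | 2800.00 | 47.00 | 20.00 | 131600.00 | 56000.00
Σ | 4900.00 |  |  | 144200.00 | 239750.00
x̄ = 144200.00 / 4900.00 = 29.43 mm
ȳ = 239750.00 / 4900.00 = 48.93 mm

x̄ = 29.43 mm, ȳ = 48.93 mm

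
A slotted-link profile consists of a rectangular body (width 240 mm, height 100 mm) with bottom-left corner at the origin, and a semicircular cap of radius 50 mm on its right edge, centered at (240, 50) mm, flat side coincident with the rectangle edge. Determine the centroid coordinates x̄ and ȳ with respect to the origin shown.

rectangular body: A = 240 × 100 = 24000.00, centroid at (120.00, 50.00).
semicircular end: A = ½π·50² = 3926.99, centroid at (261.22, 50.00).
ΣA = 27926.99 mm², ΣAx̄ = 3905811.13 mm³, ΣAȳ = 1396349.54 mm³.
x̄ = 3905811.13/27926.99 = 139.86 mm; ȳ = 1396349.54/27926.99 = 50.00 mm.

x̄ = 139.86 mm, ȳ = 50.00 mm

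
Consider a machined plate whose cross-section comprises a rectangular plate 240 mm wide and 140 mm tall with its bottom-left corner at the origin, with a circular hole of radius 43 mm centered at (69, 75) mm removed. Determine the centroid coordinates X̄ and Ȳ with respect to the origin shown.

X̄ = 130.66 mm, Ȳ = 68.95 mm

plate: A = 240 × 140 = 33600.00, centroid at (120.00, 70.00).
hole: A = −π·43² = -5808.80, centroid at (69.00, 75.00).
ΣA = 27791.20 mm²
ΣAX̄ = (33600.00)(120.00) + (-5808.80)(69.00) = 3631192.47 mm³
ΣAȲ = (33600.00)(70.00) + (-5808.80)(75.00) = 1916339.64 mm³
X̄ = 3631192.47 / 27791.20 = 130.66 mm
Ȳ = 1916339.64 / 27791.20 = 68.95 mm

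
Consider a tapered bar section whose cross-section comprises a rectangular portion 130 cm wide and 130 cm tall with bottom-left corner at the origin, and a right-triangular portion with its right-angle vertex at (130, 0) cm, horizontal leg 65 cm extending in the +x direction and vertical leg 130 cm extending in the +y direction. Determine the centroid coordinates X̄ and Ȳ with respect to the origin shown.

X̄ = 82.33 cm, Ȳ = 60.67 cm

rectangular portion: A = 130 × 130 = 16900.00, centroid at (65.00, 65.00).
triangular portion: A = ½·65·130 = 4225.00, centroid at (151.67, 43.33).
ΣA = 21125.00 cm²
ΣAX̄ = (16900.00)(65.00) + (4225.00)(151.67) = 1739291.67 cm³
ΣAȲ = (16900.00)(65.00) + (4225.00)(43.33) = 1281583.33 cm³
X̄ = 1739291.67 / 21125.00 = 82.33 cm
Ȳ = 1281583.33 / 21125.00 = 60.67 cm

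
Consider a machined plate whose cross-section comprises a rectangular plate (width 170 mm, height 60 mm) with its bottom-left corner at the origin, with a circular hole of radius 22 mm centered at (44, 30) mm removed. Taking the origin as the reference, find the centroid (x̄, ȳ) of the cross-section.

Part | A | x̄ᵢ | ȳᵢ | A·x̄ᵢ | A·ȳᵢ
plate | 10200.00 | 85.00 | 30.00 | 867000.00 | 306000.00
hole | -1520.53 | 44.00 | 30.00 | -66903.36 | -45615.93
Σ | 8679.47 |  |  | 800096.64 | 260384.07
x̄ = 800096.64 / 8679.47 = 92.18 mm
ȳ = 260384.07 / 8679.47 = 30.00 mm

x̄ = 92.18 mm, ȳ = 30.00 mm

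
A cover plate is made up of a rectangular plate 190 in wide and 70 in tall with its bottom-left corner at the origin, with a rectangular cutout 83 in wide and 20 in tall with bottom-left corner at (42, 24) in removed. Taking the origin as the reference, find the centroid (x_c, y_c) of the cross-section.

x_c = 96.64 in, y_c = 35.14 in

plate: A = 190 × 70 = 13300.00, centroid at (95.00, 35.00).
hole: A = −(83 × 20) = -1660.00, centroid at (83.50, 34.00).
ΣA = 11640.00 in², ΣAx_c = 1124890.00 in³, ΣAy_c = 409060.00 in³.
x_c = 1124890.00/11640.00 = 96.64 in; y_c = 409060.00/11640.00 = 35.14 in.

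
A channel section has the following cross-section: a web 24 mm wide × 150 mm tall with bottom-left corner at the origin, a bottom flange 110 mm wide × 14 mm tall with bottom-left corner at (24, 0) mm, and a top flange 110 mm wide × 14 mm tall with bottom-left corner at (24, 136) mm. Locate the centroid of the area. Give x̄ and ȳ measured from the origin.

x̄ = 42.89 mm, ȳ = 75.00 mm

Part | A | x̄ᵢ | ȳᵢ | A·x̄ᵢ | A·ȳᵢ
web | 3600.00 | 12.00 | 75.00 | 43200.00 | 270000.00
bottom flange | 1540.00 | 79.00 | 7.00 | 121660.00 | 10780.00
top flange | 1540.00 | 79.00 | 143.00 | 121660.00 | 220220.00
Σ | 6680.00 |  |  | 286520.00 | 501000.00
x̄ = 286520.00 / 6680.00 = 42.89 mm
ȳ = 501000.00 / 6680.00 = 75.00 mm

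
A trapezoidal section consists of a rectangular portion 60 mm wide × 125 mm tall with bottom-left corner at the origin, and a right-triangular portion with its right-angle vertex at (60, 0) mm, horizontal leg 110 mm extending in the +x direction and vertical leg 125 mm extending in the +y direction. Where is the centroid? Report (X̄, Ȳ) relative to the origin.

rectangular portion: A = 60 × 125 = 7500.00, centroid at (30.00, 62.50).
triangular portion: A = ½·110·125 = 6875.00, centroid at (96.67, 41.67).
ΣA = 14375.00 mm², ΣAX̄ = 889583.33 mm³, ΣAȲ = 755208.33 mm³.
X̄ = 889583.33/14375.00 = 61.88 mm; Ȳ = 755208.33/14375.00 = 52.54 mm.

X̄ = 61.88 mm, Ȳ = 52.54 mm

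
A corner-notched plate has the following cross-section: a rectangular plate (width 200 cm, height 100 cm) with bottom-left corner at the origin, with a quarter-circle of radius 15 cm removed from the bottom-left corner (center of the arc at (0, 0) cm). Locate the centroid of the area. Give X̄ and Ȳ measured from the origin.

plate: A = 200 × 100 = 20000.00, centroid at (100.00, 50.00).
removed quarter-circle: A = −¼π·15² = -176.71, centroid at (6.37, 6.37).
ΣA = 19823.29 cm²
ΣAX̄ = (20000.00)(100.00) + (-176.71)(6.37) = 1998875.00 cm³
ΣAȲ = (20000.00)(50.00) + (-176.71)(6.37) = 998875.00 cm³
X̄ = 1998875.00 / 19823.29 = 100.83 cm
Ȳ = 998875.00 / 19823.29 = 50.39 cm

X̄ = 100.83 cm, Ȳ = 50.39 cm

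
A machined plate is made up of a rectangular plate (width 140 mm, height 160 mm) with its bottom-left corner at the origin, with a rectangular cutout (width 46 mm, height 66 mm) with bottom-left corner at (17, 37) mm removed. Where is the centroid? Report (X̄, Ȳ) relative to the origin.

Part | A | x̄ᵢ | ȳᵢ | A·x̄ᵢ | A·ȳᵢ
plate | 22400.00 | 70.00 | 80.00 | 1568000.00 | 1792000.00
hole | -3036.00 | 40.00 | 70.00 | -121440.00 | -212520.00
Σ | 19364.00 |  |  | 1446560.00 | 1579480.00
X̄ = 1446560.00 / 19364.00 = 74.70 mm
Ȳ = 1579480.00 / 19364.00 = 81.57 mm

X̄ = 74.70 mm, Ȳ = 81.57 mm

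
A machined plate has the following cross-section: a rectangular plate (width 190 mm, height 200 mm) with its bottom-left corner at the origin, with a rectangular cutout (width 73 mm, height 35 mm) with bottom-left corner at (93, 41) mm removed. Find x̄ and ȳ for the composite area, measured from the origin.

x̄ = 92.51 mm, ȳ = 102.99 mm

plate: A = 190 × 200 = 38000.00, centroid at (95.00, 100.00).
hole: A = −(73 × 35) = -2555.00, centroid at (129.50, 58.50).
ΣA = 35445.00 mm², ΣAx̄ = 3279127.50 mm³, ΣAȳ = 3650532.50 mm³.
x̄ = 3279127.50/35445.00 = 92.51 mm; ȳ = 3650532.50/35445.00 = 102.99 mm.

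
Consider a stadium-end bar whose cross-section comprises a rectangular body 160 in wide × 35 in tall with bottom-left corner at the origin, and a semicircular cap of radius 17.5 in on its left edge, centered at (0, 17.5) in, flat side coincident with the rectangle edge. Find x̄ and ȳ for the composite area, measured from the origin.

x̄ = 73.08 in, ȳ = 17.50 in

rectangular body: A = 160 × 35 = 5600.00, centroid at (80.00, 17.50).
semicircular end: A = ½π·17.5² = 481.06, centroid at (-7.43, 17.50).
ΣA = 6081.06 in²
ΣAx̄ = (5600.00)(80.00) + (481.06)(-7.43) = 444427.08 in³
ΣAȳ = (5600.00)(17.50) + (481.06)(17.50) = 106418.49 in³
x̄ = 444427.08 / 6081.06 = 73.08 in
ȳ = 106418.49 / 6081.06 = 17.50 in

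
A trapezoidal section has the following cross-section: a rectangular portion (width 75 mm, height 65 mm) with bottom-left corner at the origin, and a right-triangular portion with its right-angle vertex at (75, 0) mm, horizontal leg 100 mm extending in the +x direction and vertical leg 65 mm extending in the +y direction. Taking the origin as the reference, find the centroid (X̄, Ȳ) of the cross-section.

Part | A | x̄ᵢ | ȳᵢ | A·x̄ᵢ | A·ȳᵢ
rectangular portion | 4875.00 | 37.50 | 32.50 | 182812.50 | 158437.50
triangular portion | 3250.00 | 108.33 | 21.67 | 352083.33 | 70416.67
Σ | 8125.00 |  |  | 534895.83 | 228854.17
X̄ = 534895.83 / 8125.00 = 65.83 mm
Ȳ = 228854.17 / 8125.00 = 28.17 mm

X̄ = 65.83 mm, Ȳ = 28.17 mm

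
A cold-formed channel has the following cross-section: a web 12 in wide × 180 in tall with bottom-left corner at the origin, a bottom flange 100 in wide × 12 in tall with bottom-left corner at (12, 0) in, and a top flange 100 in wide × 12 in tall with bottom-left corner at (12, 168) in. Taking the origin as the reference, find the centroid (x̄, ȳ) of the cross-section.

x̄ = 35.47 in, ȳ = 90.00 in

Part | A | x̄ᵢ | ȳᵢ | A·x̄ᵢ | A·ȳᵢ
web | 2160.00 | 6.00 | 90.00 | 12960.00 | 194400.00
bottom flange | 1200.00 | 62.00 | 6.00 | 74400.00 | 7200.00
top flange | 1200.00 | 62.00 | 174.00 | 74400.00 | 208800.00
Σ | 4560.00 |  |  | 161760.00 | 410400.00
x̄ = 161760.00 / 4560.00 = 35.47 in
ȳ = 410400.00 / 4560.00 = 90.00 in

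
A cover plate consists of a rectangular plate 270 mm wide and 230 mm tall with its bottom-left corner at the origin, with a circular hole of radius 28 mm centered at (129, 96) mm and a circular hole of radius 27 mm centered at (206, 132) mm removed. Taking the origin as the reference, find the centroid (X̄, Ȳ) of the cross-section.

plate: A = 270 × 230 = 62100.00, centroid at (135.00, 115.00).
hole 1: A = −π·28² = -2463.01, centroid at (129.00, 96.00).
hole 2: A = −π·27² = -2290.22, centroid at (206.00, 132.00).
ΣA = 57346.77 mm², ΣAX̄ = 7593986.35 mm³, ΣAȲ = 6602741.99 mm³.
X̄ = 7593986.35/57346.77 = 132.42 mm; Ȳ = 6602741.99/57346.77 = 115.14 mm.

X̄ = 132.42 mm, Ȳ = 115.14 mm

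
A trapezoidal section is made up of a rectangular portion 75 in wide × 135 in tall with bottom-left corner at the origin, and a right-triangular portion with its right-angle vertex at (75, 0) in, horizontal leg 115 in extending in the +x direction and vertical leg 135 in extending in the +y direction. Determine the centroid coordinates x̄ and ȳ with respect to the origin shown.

x̄ = 70.41 in, ȳ = 57.74 in

rectangular portion: A = 75 × 135 = 10125.00, centroid at (37.50, 67.50).
triangular portion: A = ½·115·135 = 7762.50, centroid at (113.33, 45.00).
ΣA = 17887.50 in², ΣAx̄ = 1259437.50 in³, ΣAȳ = 1032750.00 in³.
x̄ = 1259437.50/17887.50 = 70.41 in; ȳ = 1032750.00/17887.50 = 57.74 in.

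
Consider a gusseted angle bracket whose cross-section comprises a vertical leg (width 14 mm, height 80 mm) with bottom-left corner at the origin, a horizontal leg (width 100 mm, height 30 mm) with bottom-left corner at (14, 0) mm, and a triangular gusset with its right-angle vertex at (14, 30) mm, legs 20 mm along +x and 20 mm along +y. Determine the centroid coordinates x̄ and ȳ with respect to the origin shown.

vertical leg: A = 14 × 80 = 1120.00, centroid at (7.00, 40.00).
horizontal leg: A = 100 × 30 = 3000.00, centroid at (64.00, 15.00).
gusset: A = ½·20·20 = 200.00, centroid at (20.67, 36.67).
ΣA = 4320.00 mm²
ΣAx̄ = (1120.00)(7.00) + (3000.00)(64.00) + (200.00)(20.67) = 203973.33 mm³
ΣAȳ = (1120.00)(40.00) + (3000.00)(15.00) + (200.00)(36.67) = 97133.33 mm³
x̄ = 203973.33 / 4320.00 = 47.22 mm
ȳ = 97133.33 / 4320.00 = 22.48 mm

x̄ = 47.22 mm, ȳ = 22.48 mm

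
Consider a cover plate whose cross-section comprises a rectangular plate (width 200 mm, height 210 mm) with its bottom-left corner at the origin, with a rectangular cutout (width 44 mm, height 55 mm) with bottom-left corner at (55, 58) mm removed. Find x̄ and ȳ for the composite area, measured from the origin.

plate: A = 200 × 210 = 42000.00, centroid at (100.00, 105.00).
hole: A = −(44 × 55) = -2420.00, centroid at (77.00, 85.50).
ΣA = 39580.00 mm², ΣAx̄ = 4013660.00 mm³, ΣAȳ = 4203090.00 mm³.
x̄ = 4013660.00/39580.00 = 101.41 mm; ȳ = 4203090.00/39580.00 = 106.19 mm.

x̄ = 101.41 mm, ȳ = 106.19 mm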